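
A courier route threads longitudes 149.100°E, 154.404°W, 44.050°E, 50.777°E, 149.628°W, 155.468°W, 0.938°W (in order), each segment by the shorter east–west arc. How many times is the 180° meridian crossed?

3

Leg 1: +149.100° → -154.404°, shortest Δλ = 56.496° (east) — crosses 180°.
Leg 2: -154.404° → +44.050°, shortest Δλ = -161.546° (west) — crosses 180°.
Leg 3: +44.050° → +50.777°, shortest Δλ = 6.727° (east) — does not cross 180°.
Leg 4: +50.777° → -149.628°, shortest Δλ = 159.595° (east) — crosses 180°.
Leg 5: -149.628° → -155.468°, shortest Δλ = -5.84° (west) — does not cross 180°.
Leg 6: -155.468° → -0.938°, shortest Δλ = 154.53° (east) — does not cross 180°.
Total crossings: 3.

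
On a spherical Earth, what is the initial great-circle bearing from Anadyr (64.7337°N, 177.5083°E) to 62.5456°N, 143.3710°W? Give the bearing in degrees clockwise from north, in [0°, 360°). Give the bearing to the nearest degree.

Δλ = -143.3710 − 177.5083 = -320.8793°; wrapped into (−180°, 180°]: 39.1207°.
θ = atan2( sin Δλ · cos φ₂ , cos φ₁ · sin φ₂ − sin φ₁ · cos φ₂ · cos Δλ )
  = atan2(0.29090, 0.05529) = 79.238° → normalised to [0°, 360°): 79.238°.

79°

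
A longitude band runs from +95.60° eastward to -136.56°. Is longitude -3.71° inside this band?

Band width going east from +95.60° to -136.56°: ((-136.56 − 95.60) mod 360) = 127.84°.
Offset of -3.71° east of the west edge: ((-3.71 − 95.60) mod 360) = 260.69°.
260.69° > 127.84° ⇒ outside.

No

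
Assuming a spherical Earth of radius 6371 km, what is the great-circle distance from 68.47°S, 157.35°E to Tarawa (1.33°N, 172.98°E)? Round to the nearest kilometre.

7853 km

Δλ = 172.98 − 157.35 = 15.63°.
Δφ = 1.33 − -68.47 = 69.80°.
a = sin²(Δφ/2) + cos φ₁ · cos φ₂ · sin²(Δλ/2) = 0.334134.
c = 2·atan2(√a, √(1−a)) = 1.23266 rad → d = 6371·c ≈ 7853.27 km.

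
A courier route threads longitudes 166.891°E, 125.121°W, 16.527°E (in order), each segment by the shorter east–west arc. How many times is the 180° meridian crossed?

1

Leg 1: +166.891° → -125.121°, shortest Δλ = 67.988° (east) — crosses 180°.
Leg 2: -125.121° → +16.527°, shortest Δλ = 141.648° (east) — does not cross 180°.
Total crossings: 1.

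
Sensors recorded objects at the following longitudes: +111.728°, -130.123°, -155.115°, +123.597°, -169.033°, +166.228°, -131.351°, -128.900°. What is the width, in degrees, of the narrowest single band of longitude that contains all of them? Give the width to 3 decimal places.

119.372°

Sort the longitudes: -169.033°, -155.115°, -131.351°, -130.123°, -128.900°, +111.728°, +123.597°, +166.228°.
Eastward gaps between consecutive values (wrapping around): 13.918°, 23.764°, 1.228°, 1.223°, 240.628°, 11.869°, 42.631°, 24.739°.
Largest gap = 240.628° ⇒ minimal covering band is its complement: 360° − 240.628° = 119.372°.
Band runs from +111.728° eastward to -128.900°, crossing the antimeridian.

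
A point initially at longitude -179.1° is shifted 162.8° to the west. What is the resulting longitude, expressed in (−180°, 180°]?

Start at -179.1°; shift −162.8° → -341.9°.
-341.9° lies outside (−180°, 180°]; add 360° → +18.1°.

+18.1°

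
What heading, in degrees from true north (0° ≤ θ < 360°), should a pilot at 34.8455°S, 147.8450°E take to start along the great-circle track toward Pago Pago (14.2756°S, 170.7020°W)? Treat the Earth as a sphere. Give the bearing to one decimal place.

71.7°

Δλ = -170.7020 − 147.8450 = -318.5470°; wrapped into (−180°, 180°]: 41.4530°.
θ = atan2( sin Δλ · cos φ₂ , cos φ₁ · sin φ₂ − sin φ₁ · cos φ₂ · cos Δλ )
  = atan2(0.64156, 0.21264) = 71.663° → normalised to [0°, 360°): 71.663°.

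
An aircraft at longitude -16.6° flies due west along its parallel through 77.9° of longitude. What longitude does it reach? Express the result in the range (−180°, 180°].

Start at -16.6°; shift −77.9° → -94.5°.
-94.5° already lies in (−180°, 180°].

-94.5°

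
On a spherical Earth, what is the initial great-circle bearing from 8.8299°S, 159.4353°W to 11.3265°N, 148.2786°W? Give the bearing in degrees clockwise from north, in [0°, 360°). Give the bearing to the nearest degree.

Δλ = -148.2786 − -159.4353 = 11.1567°.
θ = atan2( sin Δλ · cos φ₂ , cos φ₁ · sin φ₂ − sin φ₁ · cos φ₂ · cos Δλ )
  = atan2(0.18972, 0.34174) = 29.038° → normalised to [0°, 360°): 29.038°.

29°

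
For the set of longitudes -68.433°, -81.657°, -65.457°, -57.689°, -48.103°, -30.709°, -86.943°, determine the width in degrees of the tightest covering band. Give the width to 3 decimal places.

56.234°

Sort the longitudes: -86.943°, -81.657°, -68.433°, -65.457°, -57.689°, -48.103°, -30.709°.
Eastward gaps between consecutive values (wrapping around): 5.286°, 13.224°, 2.976°, 7.768°, 9.586°, 17.394°, 303.766°.
Largest gap = 303.766° ⇒ minimal covering band is its complement: 360° − 303.766° = 56.234°.
Band runs from -86.943° eastward to -30.709°.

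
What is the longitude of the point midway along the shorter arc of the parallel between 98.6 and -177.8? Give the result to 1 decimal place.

+140.4°

Signed shortest Δλ from +98.6° to -177.8° is +83.6°.
Midpoint longitude = +98.6° + (+83.6°)/2 = +98.6° + 41.8° = +140.4°.
(The naïve average (+98.6 + -177.8)/2 = -39.6° is on the wrong side of the globe.)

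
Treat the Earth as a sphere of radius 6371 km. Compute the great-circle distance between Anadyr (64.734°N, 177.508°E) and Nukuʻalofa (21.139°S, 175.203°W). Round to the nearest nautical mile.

5167 nmi

Δλ = -175.203 − 177.508 = -352.711°; wrapped into (−180°, 180°]: 7.289°.
Δφ = -21.139 − 64.734 = -85.873°.
a = sin²(Δφ/2) + cos φ₁ · cos φ₂ · sin²(Δλ/2) = 0.465625.
c = 2·atan2(√a, √(1−a)) = 1.50199 rad → d = 6371·c ≈ 9569.19 km ≈ 5166.95 nmi.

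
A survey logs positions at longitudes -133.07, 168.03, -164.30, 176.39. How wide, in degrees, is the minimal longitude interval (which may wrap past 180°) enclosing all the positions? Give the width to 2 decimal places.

58.90°

Sort the longitudes: -164.30°, -133.07°, +168.03°, +176.39°.
Eastward gaps between consecutive values (wrapping around): 31.23°, 301.10°, 8.36°, 19.31°.
Largest gap = 301.10° ⇒ minimal covering band is its complement: 360° − 301.10° = 58.90°.
Band runs from +168.03° eastward to -133.07°, crossing the antimeridian.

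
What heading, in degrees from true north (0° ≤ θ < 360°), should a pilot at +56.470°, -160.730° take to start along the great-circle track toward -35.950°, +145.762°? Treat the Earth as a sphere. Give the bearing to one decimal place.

221.9°

Δλ = 145.762 − -160.730 = 306.492°; wrapped into (−180°, 180°]: -53.508°.
θ = atan2( sin Δλ · cos φ₂ , cos φ₁ · sin φ₂ − sin φ₁ · cos φ₂ · cos Δλ )
  = atan2(-0.65081, -0.72561) = -138.110° → normalised to [0°, 360°): 221.890°.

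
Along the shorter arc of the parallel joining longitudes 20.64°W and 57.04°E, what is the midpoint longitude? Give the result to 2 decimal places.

18.20°E

Signed shortest Δλ from -20.64° to +57.04° is +77.68°.
Midpoint longitude = -20.64° + (+77.68°)/2 = -20.64° + 38.84° = +18.20°.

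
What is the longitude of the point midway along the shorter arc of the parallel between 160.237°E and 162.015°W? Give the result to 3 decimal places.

179.111°E

Signed shortest Δλ from +160.237° to -162.015° is +37.748°.
Midpoint longitude = +160.237° + (+37.748°)/2 = +160.237° + 18.874° = +179.111°.
(The naïve average (+160.237 + -162.015)/2 = -0.889° is on the wrong side of the globe.)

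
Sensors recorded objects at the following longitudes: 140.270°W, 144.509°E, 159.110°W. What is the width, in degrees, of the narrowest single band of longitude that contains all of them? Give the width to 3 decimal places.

75.221°

Sort the longitudes: -159.110°, -140.270°, +144.509°.
Eastward gaps between consecutive values (wrapping around): 18.840°, 284.779°, 56.381°.
Largest gap = 284.779° ⇒ minimal covering band is its complement: 360° − 284.779° = 75.221°.
Band runs from +144.509° eastward to -140.270°, crossing the antimeridian.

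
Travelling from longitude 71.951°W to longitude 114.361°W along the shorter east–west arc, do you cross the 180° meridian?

Signed shortest Δλ = ((-114.361 − -71.951 + 180) mod 360) − 180 = -42.41°.
Going west by 42.41° from -71.951° reaches -114.361° without touching 180°.

No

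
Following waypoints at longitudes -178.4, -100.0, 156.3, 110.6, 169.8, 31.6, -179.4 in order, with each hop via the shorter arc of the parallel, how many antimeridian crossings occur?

Leg 1: -178.4° → -100.0°, shortest Δλ = 78.4° (east) — does not cross 180°.
Leg 2: -100.0° → +156.3°, shortest Δλ = -103.7° (west) — crosses 180°.
Leg 3: +156.3° → +110.6°, shortest Δλ = -45.7° (west) — does not cross 180°.
Leg 4: +110.6° → +169.8°, shortest Δλ = 59.2° (east) — does not cross 180°.
Leg 5: +169.8° → +31.6°, shortest Δλ = -138.2° (west) — does not cross 180°.
Leg 6: +31.6° → -179.4°, shortest Δλ = 149.0° (east) — crosses 180°.
Total crossings: 2.

2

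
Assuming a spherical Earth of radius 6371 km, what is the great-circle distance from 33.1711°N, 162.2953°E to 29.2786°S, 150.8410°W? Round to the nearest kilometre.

8518 km

Δλ = -150.8410 − 162.2953 = -313.1363°; wrapped into (−180°, 180°]: 46.8637°.
Δφ = -29.2786 − 33.1711 = -62.4497°.
a = sin²(Δφ/2) + cos φ₁ · cos φ₂ · sin²(Δλ/2) = 0.384190.
c = 2·atan2(√a, √(1−a)) = 1.33705 rad → d = 6371·c ≈ 8518.37 km.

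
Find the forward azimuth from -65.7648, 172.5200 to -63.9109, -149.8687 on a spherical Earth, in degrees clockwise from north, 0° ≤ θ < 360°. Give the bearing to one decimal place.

100.8°

Δλ = -149.8687 − 172.5200 = -322.3887°; wrapped into (−180°, 180°]: 37.6113°.
θ = atan2( sin Δλ · cos φ₂ , cos φ₁ · sin φ₂ − sin φ₁ · cos φ₂ · cos Δλ )
  = atan2(0.26839, -0.05099) = 100.757° → normalised to [0°, 360°): 100.757°.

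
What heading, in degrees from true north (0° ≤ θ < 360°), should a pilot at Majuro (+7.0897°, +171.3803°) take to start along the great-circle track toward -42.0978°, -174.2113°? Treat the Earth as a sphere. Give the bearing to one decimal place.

166.2°

Δλ = -174.2113 − 171.3803 = -345.5916°; wrapped into (−180°, 180°]: 14.4084°.
θ = atan2( sin Δλ · cos φ₂ , cos φ₁ · sin φ₂ − sin φ₁ · cos φ₂ · cos Δλ )
  = atan2(0.18463, -0.75397) = 166.240° → normalised to [0°, 360°): 166.240°.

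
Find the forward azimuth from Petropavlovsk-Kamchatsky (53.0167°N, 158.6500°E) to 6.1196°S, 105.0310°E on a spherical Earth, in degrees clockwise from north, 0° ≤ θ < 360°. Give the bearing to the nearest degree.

Δλ = 105.0310 − 158.6500 = -53.6190°.
θ = atan2( sin Δλ · cos φ₂ , cos φ₁ · sin φ₂ − sin φ₁ · cos φ₂ · cos Δλ )
  = atan2(-0.80050, -0.53525) = -123.768° → normalised to [0°, 360°): 236.232°.

236°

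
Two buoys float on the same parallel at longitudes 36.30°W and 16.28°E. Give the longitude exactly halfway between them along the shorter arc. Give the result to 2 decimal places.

10.01°W

Signed shortest Δλ from -36.30° to +16.28° is +52.58°.
Midpoint longitude = -36.30° + (+52.58°)/2 = -36.30° + 26.29° = -10.01°.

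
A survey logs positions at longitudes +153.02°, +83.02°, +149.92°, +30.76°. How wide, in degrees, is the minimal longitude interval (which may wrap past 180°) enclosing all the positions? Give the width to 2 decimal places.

122.26°

Sort the longitudes: +30.76°, +83.02°, +149.92°, +153.02°.
Eastward gaps between consecutive values (wrapping around): 52.26°, 66.90°, 3.10°, 237.74°.
Largest gap = 237.74° ⇒ minimal covering band is its complement: 360° − 237.74° = 122.26°.
Band runs from +30.76° eastward to +153.02°.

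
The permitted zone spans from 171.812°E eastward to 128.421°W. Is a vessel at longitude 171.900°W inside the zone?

Yes

Band width going east from +171.812° to -128.421°: ((-128.421 − 171.812) mod 360) = 59.767°.
Offset of -171.900° east of the west edge: ((-171.900 − 171.812) mod 360) = 16.288°.
16.288° ≤ 59.767° ⇒ inside.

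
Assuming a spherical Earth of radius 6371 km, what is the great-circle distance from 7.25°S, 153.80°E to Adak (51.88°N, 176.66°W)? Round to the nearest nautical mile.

Δλ = -176.66 − 153.80 = -330.46°; wrapped into (−180°, 180°]: 29.54°.
Δφ = 51.88 − -7.25 = 59.13°.
a = sin²(Δφ/2) + cos φ₁ · cos φ₂ · sin²(Δλ/2) = 0.283255.
c = 2·atan2(√a, √(1−a)) = 1.12243 rad → d = 6371·c ≈ 7151.03 km ≈ 3861.25 nmi.

3861 nmi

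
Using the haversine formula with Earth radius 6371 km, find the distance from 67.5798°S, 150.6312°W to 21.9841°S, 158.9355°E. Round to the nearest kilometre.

Δλ = 158.9355 − -150.6312 = 309.5667°; wrapped into (−180°, 180°]: -50.4333°.
Δφ = -21.9841 − -67.5798 = 45.5957°.
a = sin²(Δφ/2) + cos φ₁ · cos φ₂ · sin²(Δλ/2) = 0.214336.
c = 2·atan2(√a, √(1−a)) = 0.96267 rad → d = 6371·c ≈ 6133.19 km.

6133 km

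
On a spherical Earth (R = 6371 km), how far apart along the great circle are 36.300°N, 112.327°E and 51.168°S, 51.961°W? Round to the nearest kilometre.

Δλ = -51.961 − 112.327 = -164.288°.
Δφ = -51.168 − 36.300 = -87.468°.
a = sin²(Δφ/2) + cos φ₁ · cos φ₂ · sin²(Δλ/2) = 0.973819.
c = 2·atan2(√a, √(1−a)) = 2.81655 rad → d = 6371·c ≈ 17944.24 km.

17944 km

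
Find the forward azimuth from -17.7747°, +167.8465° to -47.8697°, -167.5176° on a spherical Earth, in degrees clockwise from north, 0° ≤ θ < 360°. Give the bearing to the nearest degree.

Δλ = -167.5176 − 167.8465 = -335.3641°; wrapped into (−180°, 180°]: 24.6359°.
θ = atan2( sin Δλ · cos φ₂ , cos φ₁ · sin φ₂ − sin φ₁ · cos φ₂ · cos Δλ )
  = atan2(0.27963, -0.52008) = 151.734° → normalised to [0°, 360°): 151.734°.

152°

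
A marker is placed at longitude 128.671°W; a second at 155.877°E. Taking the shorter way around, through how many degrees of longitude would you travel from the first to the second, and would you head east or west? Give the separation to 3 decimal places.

Raw difference: 155.877 − -128.671 = 284.548°.
Normalise into (−180°, 180°]: 284.548° − 360° = -75.452°.
Negative ⇒ the second point lies to the west; separation 75.452°.

75.452° west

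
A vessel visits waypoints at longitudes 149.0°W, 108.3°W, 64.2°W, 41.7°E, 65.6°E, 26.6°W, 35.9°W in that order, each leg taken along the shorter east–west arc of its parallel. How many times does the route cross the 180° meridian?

Leg 1: -149.0° → -108.3°, shortest Δλ = 40.7° (east) — does not cross 180°.
Leg 2: -108.3° → -64.2°, shortest Δλ = 44.1° (east) — does not cross 180°.
Leg 3: -64.2° → +41.7°, shortest Δλ = 105.9° (east) — does not cross 180°.
Leg 4: +41.7° → +65.6°, shortest Δλ = 23.9° (east) — does not cross 180°.
Leg 5: +65.6° → -26.6°, shortest Δλ = -92.2° (west) — does not cross 180°.
Leg 6: -26.6° → -35.9°, shortest Δλ = -9.3° (west) — does not cross 180°.
Total crossings: 0.

0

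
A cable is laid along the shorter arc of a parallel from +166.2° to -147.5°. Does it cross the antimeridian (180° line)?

Yes

Naïve |-147.5 − 166.2| = 313.7° > 180°, so the shorter arc goes the other way round — across 180°.
Signed shortest Δλ = ((-147.5 − 166.2 + 180) mod 360) − 180 = 46.3°.
Going east by 46.3° from +166.2° passes through 180° before reaching -147.5°.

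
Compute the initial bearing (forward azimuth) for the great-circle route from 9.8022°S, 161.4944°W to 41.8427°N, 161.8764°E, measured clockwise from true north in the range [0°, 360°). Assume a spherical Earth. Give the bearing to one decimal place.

Δλ = 161.8764 − -161.4944 = 323.3708°; wrapped into (−180°, 180°]: -36.6292°.
θ = atan2( sin Δλ · cos φ₂ , cos φ₁ · sin φ₂ − sin φ₁ · cos φ₂ · cos Δλ )
  = atan2(-0.44448, 0.75913) = -30.349° → normalised to [0°, 360°): 329.651°.

329.7°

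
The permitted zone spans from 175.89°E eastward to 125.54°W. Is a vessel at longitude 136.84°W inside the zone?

Band width going east from +175.89° to -125.54°: ((-125.54 − 175.89) mod 360) = 58.57°.
Offset of -136.84° east of the west edge: ((-136.84 − 175.89) mod 360) = 47.27°.
47.27° ≤ 58.57° ⇒ inside.

Yes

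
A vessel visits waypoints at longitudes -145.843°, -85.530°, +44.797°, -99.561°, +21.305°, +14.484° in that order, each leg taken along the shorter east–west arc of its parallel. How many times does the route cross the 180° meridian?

0

Leg 1: -145.843° → -85.530°, shortest Δλ = 60.313° (east) — does not cross 180°.
Leg 2: -85.530° → +44.797°, shortest Δλ = 130.327° (east) — does not cross 180°.
Leg 3: +44.797° → -99.561°, shortest Δλ = -144.358° (west) — does not cross 180°.
Leg 4: -99.561° → +21.305°, shortest Δλ = 120.866° (east) — does not cross 180°.
Leg 5: +21.305° → +14.484°, shortest Δλ = -6.821° (west) — does not cross 180°.
Total crossings: 0.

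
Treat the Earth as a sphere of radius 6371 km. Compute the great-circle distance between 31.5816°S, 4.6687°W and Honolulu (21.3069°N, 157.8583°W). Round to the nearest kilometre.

Δλ = -157.8583 − -4.6687 = -153.1896°.
Δφ = 21.3069 − -31.5816 = 52.8885°.
a = sin²(Δφ/2) + cos φ₁ · cos φ₂ · sin²(Δλ/2) = 0.949324.
c = 2·atan2(√a, √(1−a)) = 2.68747 rad → d = 6371·c ≈ 17121.90 km.

17122 km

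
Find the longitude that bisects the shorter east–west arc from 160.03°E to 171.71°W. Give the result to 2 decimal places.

Signed shortest Δλ from +160.03° to -171.71° is +28.26°.
Midpoint longitude = +160.03° + (+28.26°)/2 = +160.03° + 14.13° = +174.16°.
(The naïve average (+160.03 + -171.71)/2 = -5.84° is on the wrong side of the globe.)

174.16°E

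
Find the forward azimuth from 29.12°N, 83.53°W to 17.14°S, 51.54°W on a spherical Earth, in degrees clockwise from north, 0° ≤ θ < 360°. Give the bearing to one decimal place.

Δλ = -51.54 − -83.53 = 31.99°.
θ = atan2( sin Δλ · cos φ₂ , cos φ₁ · sin φ₂ − sin φ₁ · cos φ₂ · cos Δλ )
  = atan2(0.50624, -0.65187) = 142.167° → normalised to [0°, 360°): 142.167°.

142.2°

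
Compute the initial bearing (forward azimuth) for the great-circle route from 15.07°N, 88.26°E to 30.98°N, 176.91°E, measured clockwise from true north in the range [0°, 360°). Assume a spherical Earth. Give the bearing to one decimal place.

60.2°

Δλ = 176.91 − 88.26 = 88.65°.
θ = atan2( sin Δλ · cos φ₂ , cos φ₁ · sin φ₂ − sin φ₁ · cos φ₂ · cos Δλ )
  = atan2(0.85711, 0.49178) = 60.154° → normalised to [0°, 360°): 60.154°.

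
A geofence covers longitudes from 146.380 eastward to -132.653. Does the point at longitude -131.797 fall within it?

No

Band width going east from +146.380° to -132.653°: ((-132.653 − 146.380) mod 360) = 80.967°.
Offset of -131.797° east of the west edge: ((-131.797 − 146.380) mod 360) = 81.823°.
81.823° > 80.967° ⇒ outside.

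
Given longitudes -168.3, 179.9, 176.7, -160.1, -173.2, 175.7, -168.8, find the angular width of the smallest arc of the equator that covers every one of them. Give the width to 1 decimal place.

24.2°

Sort the longitudes: -173.2°, -168.8°, -168.3°, -160.1°, +175.7°, +176.7°, +179.9°.
Eastward gaps between consecutive values (wrapping around): 4.4°, 0.5°, 8.2°, 335.8°, 1.0°, 3.2°, 6.9°.
Largest gap = 335.8° ⇒ minimal covering band is its complement: 360° − 335.8° = 24.2°.
Band runs from +175.7° eastward to -160.1°, crossing the antimeridian.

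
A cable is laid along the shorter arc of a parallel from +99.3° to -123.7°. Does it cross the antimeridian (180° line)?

Naïve |-123.7 − 99.3| = 223.0° > 180°, so the shorter arc goes the other way round — across 180°.
Signed shortest Δλ = ((-123.7 − 99.3 + 180) mod 360) − 180 = 137.0°.
Going east by 137.0° from +99.3° passes through 180° before reaching -123.7°.

Yes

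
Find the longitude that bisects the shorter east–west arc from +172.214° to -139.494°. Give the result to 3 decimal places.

-163.640°

Signed shortest Δλ from +172.214° to -139.494° is +48.292°.
Midpoint longitude = +172.214° + (+48.292°)/2 = +172.214° + 24.146° = +196.360°.
Normalise into (−180°, 180°]: -163.640°.
(The naïve average (+172.214 + -139.494)/2 = 16.36° is on the wrong side of the globe.)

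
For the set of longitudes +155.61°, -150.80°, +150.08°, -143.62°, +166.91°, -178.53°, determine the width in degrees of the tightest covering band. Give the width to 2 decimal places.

Sort the longitudes: -178.53°, -150.80°, -143.62°, +150.08°, +155.61°, +166.91°.
Eastward gaps between consecutive values (wrapping around): 27.73°, 7.18°, 293.70°, 5.53°, 11.30°, 14.56°.
Largest gap = 293.70° ⇒ minimal covering band is its complement: 360° − 293.70° = 66.30°.
Band runs from +150.08° eastward to -143.62°, crossing the antimeridian.

66.30°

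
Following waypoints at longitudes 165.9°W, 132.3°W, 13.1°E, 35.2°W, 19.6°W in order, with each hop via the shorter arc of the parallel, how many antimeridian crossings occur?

0

Leg 1: -165.9° → -132.3°, shortest Δλ = 33.6° (east) — does not cross 180°.
Leg 2: -132.3° → +13.1°, shortest Δλ = 145.4° (east) — does not cross 180°.
Leg 3: +13.1° → -35.2°, shortest Δλ = -48.3° (west) — does not cross 180°.
Leg 4: -35.2° → -19.6°, shortest Δλ = 15.6° (east) — does not cross 180°.
Total crossings: 0.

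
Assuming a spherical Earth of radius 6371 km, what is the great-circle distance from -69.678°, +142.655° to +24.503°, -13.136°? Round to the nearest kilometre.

14747 km

Δλ = -13.136 − 142.655 = -155.791°.
Δφ = 24.503 − -69.678 = 94.181°.
a = sin²(Δφ/2) + cos φ₁ · cos φ₂ · sin²(Δλ/2) = 0.838576.
c = 2·atan2(√a, √(1−a)) = 2.31468 rad → d = 6371·c ≈ 14746.83 km.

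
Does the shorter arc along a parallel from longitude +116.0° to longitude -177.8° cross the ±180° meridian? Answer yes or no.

Naïve |-177.8 − 116.0| = 293.8° > 180°, so the shorter arc goes the other way round — across 180°.
Signed shortest Δλ = ((-177.8 − 116.0 + 180) mod 360) − 180 = 66.2°.
Going east by 66.2° from +116.0° passes through 180° before reaching -177.8°.

Yes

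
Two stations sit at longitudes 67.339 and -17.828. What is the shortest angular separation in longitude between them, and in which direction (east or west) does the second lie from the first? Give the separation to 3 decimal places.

Raw difference: -17.828 − 67.339 = -85.167°.
Normalise into (−180°, 180°]: -85.167° stays -85.167°.
Negative ⇒ the second point lies to the west; separation 85.167°.

85.167° west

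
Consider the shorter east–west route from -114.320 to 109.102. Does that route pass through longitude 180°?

Naïve |109.102 − -114.320| = 223.422° > 180°, so the shorter arc goes the other way round — across 180°.
Signed shortest Δλ = ((109.102 − -114.320 + 180) mod 360) − 180 = -136.578°.
Going west by 136.578° from -114.320° passes through 180° before reaching +109.102°.

Yes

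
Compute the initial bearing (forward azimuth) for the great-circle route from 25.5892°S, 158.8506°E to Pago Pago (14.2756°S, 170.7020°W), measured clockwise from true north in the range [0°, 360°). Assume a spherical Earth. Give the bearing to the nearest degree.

Δλ = -170.7020 − 158.8506 = -329.5526°; wrapped into (−180°, 180°]: 30.4474°.
θ = atan2( sin Δλ · cos φ₂ , cos φ₁ · sin φ₂ − sin φ₁ · cos φ₂ · cos Δλ )
  = atan2(0.49110, 0.13845) = 74.255° → normalised to [0°, 360°): 74.255°.

74°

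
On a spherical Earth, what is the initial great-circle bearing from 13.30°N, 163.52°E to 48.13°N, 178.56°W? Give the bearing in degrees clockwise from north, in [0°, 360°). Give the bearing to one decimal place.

Δλ = -178.56 − 163.52 = -342.08°; wrapped into (−180°, 180°]: 17.92°.
θ = atan2( sin Δλ · cos φ₂ , cos φ₁ · sin φ₂ − sin φ₁ · cos φ₂ · cos Δλ )
  = atan2(0.20536, 0.57859) = 19.542° → normalised to [0°, 360°): 19.542°.

19.5°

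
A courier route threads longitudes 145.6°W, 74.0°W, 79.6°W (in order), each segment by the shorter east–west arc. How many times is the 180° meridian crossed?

0

Leg 1: -145.6° → -74.0°, shortest Δλ = 71.6° (east) — does not cross 180°.
Leg 2: -74.0° → -79.6°, shortest Δλ = -5.6° (west) — does not cross 180°.
Total crossings: 0.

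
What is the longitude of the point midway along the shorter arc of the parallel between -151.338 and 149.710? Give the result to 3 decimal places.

+179.186°

Signed shortest Δλ from -151.338° to +149.710° is -58.952°.
Midpoint longitude = -151.338° + (-58.952°)/2 = -151.338° − 29.476° = -180.814°.
Normalise into (−180°, 180°]: +179.186°.
(The naïve average (-151.338 + +149.710)/2 = -0.814° is on the wrong side of the globe.)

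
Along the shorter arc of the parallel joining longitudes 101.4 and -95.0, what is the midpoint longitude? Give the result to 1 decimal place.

Signed shortest Δλ from +101.4° to -95.0° is +163.6°.
Midpoint longitude = +101.4° + (+163.6°)/2 = +101.4° + 81.8° = +183.2°.
Normalise into (−180°, 180°]: -176.8°.
(The naïve average (+101.4 + -95.0)/2 = 3.2° is on the wrong side of the globe.)

-176.8°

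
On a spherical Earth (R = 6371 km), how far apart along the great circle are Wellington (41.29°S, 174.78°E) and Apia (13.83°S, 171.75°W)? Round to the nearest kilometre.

Δλ = -171.75 − 174.78 = -346.53°; wrapped into (−180°, 180°]: 13.47°.
Δφ = -13.83 − -41.29 = 27.46°.
a = sin²(Δφ/2) + cos φ₁ · cos φ₂ · sin²(Δλ/2) = 0.066368.
c = 2·atan2(√a, √(1−a)) = 0.52112 rad → d = 6371·c ≈ 3320.04 km.

3320 km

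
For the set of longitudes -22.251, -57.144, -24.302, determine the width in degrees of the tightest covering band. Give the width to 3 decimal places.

Sort the longitudes: -57.144°, -24.302°, -22.251°.
Eastward gaps between consecutive values (wrapping around): 32.842°, 2.051°, 325.107°.
Largest gap = 325.107° ⇒ minimal covering band is its complement: 360° − 325.107° = 34.893°.
Band runs from -57.144° eastward to -22.251°.

34.893°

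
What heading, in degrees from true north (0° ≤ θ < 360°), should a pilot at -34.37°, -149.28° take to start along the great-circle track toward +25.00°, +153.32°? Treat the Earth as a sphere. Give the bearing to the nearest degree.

309°

Δλ = 153.32 − -149.28 = 302.60°; wrapped into (−180°, 180°]: -57.40°.
θ = atan2( sin Δλ · cos φ₂ , cos φ₁ · sin φ₂ − sin φ₁ · cos φ₂ · cos Δλ )
  = atan2(-0.76352, 0.62449) = -50.720° → normalised to [0°, 360°): 309.280°.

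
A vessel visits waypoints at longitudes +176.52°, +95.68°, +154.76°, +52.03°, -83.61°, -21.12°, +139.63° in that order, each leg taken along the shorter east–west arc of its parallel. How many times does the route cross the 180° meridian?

0

Leg 1: +176.52° → +95.68°, shortest Δλ = -80.84° (west) — does not cross 180°.
Leg 2: +95.68° → +154.76°, shortest Δλ = 59.08° (east) — does not cross 180°.
Leg 3: +154.76° → +52.03°, shortest Δλ = -102.73° (west) — does not cross 180°.
Leg 4: +52.03° → -83.61°, shortest Δλ = -135.64° (west) — does not cross 180°.
Leg 5: -83.61° → -21.12°, shortest Δλ = 62.49° (east) — does not cross 180°.
Leg 6: -21.12° → +139.63°, shortest Δλ = 160.75° (east) — does not cross 180°.
Total crossings: 0.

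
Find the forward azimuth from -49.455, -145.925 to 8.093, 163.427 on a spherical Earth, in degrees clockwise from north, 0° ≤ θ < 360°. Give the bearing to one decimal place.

306.6°

Δλ = 163.427 − -145.925 = 309.352°; wrapped into (−180°, 180°]: -50.648°.
θ = atan2( sin Δλ · cos φ₂ , cos φ₁ · sin φ₂ − sin φ₁ · cos φ₂ · cos Δλ )
  = atan2(-0.76556, 0.56855) = -53.400° → normalised to [0°, 360°): 306.600°.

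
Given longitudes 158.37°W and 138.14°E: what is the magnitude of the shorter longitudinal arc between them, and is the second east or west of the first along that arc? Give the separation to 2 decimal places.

Raw difference: 138.14 − -158.37 = 296.51°.
Normalise into (−180°, 180°]: 296.51° − 360° = -63.49°.
Negative ⇒ the second point lies to the west; separation 63.49°.

63.49° west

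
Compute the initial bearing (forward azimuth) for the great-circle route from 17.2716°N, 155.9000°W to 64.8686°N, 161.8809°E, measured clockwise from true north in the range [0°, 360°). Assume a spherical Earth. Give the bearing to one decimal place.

Δλ = 161.8809 − -155.9000 = 317.7809°; wrapped into (−180°, 180°]: -42.2191°.
θ = atan2( sin Δλ · cos φ₂ , cos φ₁ · sin φ₂ − sin φ₁ · cos φ₂ · cos Δλ )
  = atan2(-0.28538, 0.77113) = -20.309° → normalised to [0°, 360°): 339.691°.

339.7°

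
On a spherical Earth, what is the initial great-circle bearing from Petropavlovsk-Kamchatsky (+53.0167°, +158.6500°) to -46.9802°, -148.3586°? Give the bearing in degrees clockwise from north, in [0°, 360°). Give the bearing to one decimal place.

Δλ = -148.3586 − 158.6500 = -307.0086°; wrapped into (−180°, 180°]: 52.9914°.
θ = atan2( sin Δλ · cos φ₂ , cos φ₁ · sin φ₂ − sin φ₁ · cos φ₂ · cos Δλ )
  = atan2(0.54481, -0.76788) = 144.644° → normalised to [0°, 360°): 144.644°.

144.6°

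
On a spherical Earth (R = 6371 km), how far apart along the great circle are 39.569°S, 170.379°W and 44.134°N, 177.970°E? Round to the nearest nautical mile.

5065 nmi

Δλ = 177.970 − -170.379 = 348.349°; wrapped into (−180°, 180°]: -11.651°.
Δφ = 44.134 − -39.569 = 83.703°.
a = sin²(Δφ/2) + cos φ₁ · cos φ₂ · sin²(Δλ/2) = 0.450859.
c = 2·atan2(√a, √(1−a)) = 1.47235 rad → d = 6371·c ≈ 9380.37 km ≈ 5064.99 nmi.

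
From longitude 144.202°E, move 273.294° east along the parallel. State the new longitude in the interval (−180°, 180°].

Start at +144.202°; shift +273.294° → +417.496°.
+417.496° lies outside (−180°, 180°]; subtract 360° → +57.496°.

57.496°E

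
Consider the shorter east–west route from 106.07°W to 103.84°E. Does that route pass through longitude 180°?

Yes

Naïve |103.84 − -106.07| = 209.91° > 180°, so the shorter arc goes the other way round — across 180°.
Signed shortest Δλ = ((103.84 − -106.07 + 180) mod 360) − 180 = -150.09°.
Going west by 150.09° from -106.07° passes through 180° before reaching +103.84°.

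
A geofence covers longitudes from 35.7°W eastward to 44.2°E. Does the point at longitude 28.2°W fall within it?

Band width going east from -35.7° to +44.2°: ((44.2 − -35.7) mod 360) = 79.9°.
Offset of -28.2° east of the west edge: ((-28.2 − -35.7) mod 360) = 7.5°.
7.5° ≤ 79.9° ⇒ inside.

Yes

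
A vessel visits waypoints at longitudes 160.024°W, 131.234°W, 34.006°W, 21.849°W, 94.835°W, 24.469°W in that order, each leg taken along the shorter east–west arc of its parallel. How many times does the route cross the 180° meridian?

Leg 1: -160.024° → -131.234°, shortest Δλ = 28.79° (east) — does not cross 180°.
Leg 2: -131.234° → -34.006°, shortest Δλ = 97.228° (east) — does not cross 180°.
Leg 3: -34.006° → -21.849°, shortest Δλ = 12.157° (east) — does not cross 180°.
Leg 4: -21.849° → -94.835°, shortest Δλ = -72.986° (west) — does not cross 180°.
Leg 5: -94.835° → -24.469°, shortest Δλ = 70.366° (east) — does not cross 180°.
Total crossings: 0.

0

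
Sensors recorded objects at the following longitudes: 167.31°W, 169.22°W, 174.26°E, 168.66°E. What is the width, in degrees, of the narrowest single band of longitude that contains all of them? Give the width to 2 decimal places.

Sort the longitudes: -169.22°, -167.31°, +168.66°, +174.26°.
Eastward gaps between consecutive values (wrapping around): 1.91°, 335.97°, 5.60°, 16.52°.
Largest gap = 335.97° ⇒ minimal covering band is its complement: 360° − 335.97° = 24.03°.
Band runs from +168.66° eastward to -167.31°, crossing the antimeridian.

24.03°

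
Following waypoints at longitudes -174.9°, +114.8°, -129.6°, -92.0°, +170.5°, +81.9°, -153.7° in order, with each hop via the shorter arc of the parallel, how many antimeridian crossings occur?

4

Leg 1: -174.9° → +114.8°, shortest Δλ = -70.3° (west) — crosses 180°.
Leg 2: +114.8° → -129.6°, shortest Δλ = 115.6° (east) — crosses 180°.
Leg 3: -129.6° → -92.0°, shortest Δλ = 37.6° (east) — does not cross 180°.
Leg 4: -92.0° → +170.5°, shortest Δλ = -97.5° (west) — crosses 180°.
Leg 5: +170.5° → +81.9°, shortest Δλ = -88.6° (west) — does not cross 180°.
Leg 6: +81.9° → -153.7°, shortest Δλ = 124.4° (east) — crosses 180°.
Total crossings: 4.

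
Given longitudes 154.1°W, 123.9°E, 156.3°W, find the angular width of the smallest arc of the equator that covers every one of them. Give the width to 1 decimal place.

82.0°

Sort the longitudes: -156.3°, -154.1°, +123.9°.
Eastward gaps between consecutive values (wrapping around): 2.2°, 278.0°, 79.8°.
Largest gap = 278.0° ⇒ minimal covering band is its complement: 360° − 278.0° = 82.0°.
Band runs from +123.9° eastward to -154.1°, crossing the antimeridian.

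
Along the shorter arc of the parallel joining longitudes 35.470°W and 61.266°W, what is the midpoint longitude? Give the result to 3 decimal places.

48.368°W

Signed shortest Δλ from -35.470° to -61.266° is -25.796°.
Midpoint longitude = -35.470° + (-25.796°)/2 = -35.470° − 12.898° = -48.368°.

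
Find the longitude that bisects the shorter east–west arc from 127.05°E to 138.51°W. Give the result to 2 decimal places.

174.27°E

Signed shortest Δλ from +127.05° to -138.51° is +94.44°.
Midpoint longitude = +127.05° + (+94.44°)/2 = +127.05° + 47.22° = +174.27°.
(The naïve average (+127.05 + -138.51)/2 = -5.73° is on the wrong side of the globe.)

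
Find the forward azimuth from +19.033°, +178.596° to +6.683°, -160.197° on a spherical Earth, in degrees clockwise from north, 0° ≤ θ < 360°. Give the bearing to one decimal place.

Δλ = -160.197 − 178.596 = -338.793°; wrapped into (−180°, 180°]: 21.207°.
θ = atan2( sin Δλ · cos φ₂ , cos φ₁ · sin φ₂ − sin φ₁ · cos φ₂ · cos Δλ )
  = atan2(0.35928, -0.19195) = 118.114° → normalised to [0°, 360°): 118.114°.

118.1°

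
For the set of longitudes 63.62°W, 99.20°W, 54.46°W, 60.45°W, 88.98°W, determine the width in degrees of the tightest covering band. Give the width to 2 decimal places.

Sort the longitudes: -99.20°, -88.98°, -63.62°, -60.45°, -54.46°.
Eastward gaps between consecutive values (wrapping around): 10.22°, 25.36°, 3.17°, 5.99°, 315.26°.
Largest gap = 315.26° ⇒ minimal covering band is its complement: 360° − 315.26° = 44.74°.
Band runs from -99.20° eastward to -54.46°.

44.74°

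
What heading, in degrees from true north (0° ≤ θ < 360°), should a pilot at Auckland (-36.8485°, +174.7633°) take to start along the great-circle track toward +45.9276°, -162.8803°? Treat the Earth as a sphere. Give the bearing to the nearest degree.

Δλ = -162.8803 − 174.7633 = -337.6436°; wrapped into (−180°, 180°]: 22.3564°.
θ = atan2( sin Δλ · cos φ₂ , cos φ₁ · sin φ₂ − sin φ₁ · cos φ₂ · cos Δλ )
  = atan2(0.26457, 0.96071) = 15.397° → normalised to [0°, 360°): 15.397°.

15°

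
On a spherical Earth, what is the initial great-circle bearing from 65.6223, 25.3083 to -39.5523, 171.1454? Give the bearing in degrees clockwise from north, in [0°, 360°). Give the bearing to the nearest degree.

Δλ = 171.1454 − 25.3083 = 145.8371°.
θ = atan2( sin Δλ · cos φ₂ , cos φ₁ · sin φ₂ − sin φ₁ · cos φ₂ · cos Δλ )
  = atan2(0.43298, 0.31828) = 53.680° → normalised to [0°, 360°): 53.680°.

54°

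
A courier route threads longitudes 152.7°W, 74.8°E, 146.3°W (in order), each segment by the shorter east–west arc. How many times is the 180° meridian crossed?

Leg 1: -152.7° → +74.8°, shortest Δλ = -132.5° (west) — crosses 180°.
Leg 2: +74.8° → -146.3°, shortest Δλ = 138.9° (east) — crosses 180°.
Total crossings: 2.

2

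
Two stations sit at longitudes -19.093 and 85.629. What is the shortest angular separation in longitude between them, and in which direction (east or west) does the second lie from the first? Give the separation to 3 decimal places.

104.722° east

Raw difference: 85.629 − -19.093 = 104.722°.
Normalise into (−180°, 180°]: 104.722° stays 104.722°.
Positive ⇒ the second point lies to the east; separation 104.722°.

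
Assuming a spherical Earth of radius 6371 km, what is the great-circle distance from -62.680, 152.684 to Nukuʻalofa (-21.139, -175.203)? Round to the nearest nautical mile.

2817 nmi

Δλ = -175.203 − 152.684 = -327.887°; wrapped into (−180°, 180°]: 32.113°.
Δφ = -21.139 − -62.680 = 41.541°.
a = sin²(Δφ/2) + cos φ₁ · cos φ₂ · sin²(Δλ/2) = 0.158507.
c = 2·atan2(√a, √(1−a)) = 0.81895 rad → d = 6371·c ≈ 5217.55 km ≈ 2817.25 nmi.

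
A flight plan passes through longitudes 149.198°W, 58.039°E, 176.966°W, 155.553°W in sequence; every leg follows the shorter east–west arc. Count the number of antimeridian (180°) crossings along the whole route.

Leg 1: -149.198° → +58.039°, shortest Δλ = -152.763° (west) — crosses 180°.
Leg 2: +58.039° → -176.966°, shortest Δλ = 124.995° (east) — crosses 180°.
Leg 3: -176.966° → -155.553°, shortest Δλ = 21.413° (east) — does not cross 180°.
Total crossings: 2.

2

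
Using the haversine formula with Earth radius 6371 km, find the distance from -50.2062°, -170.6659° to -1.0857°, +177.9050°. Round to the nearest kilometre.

Δλ = 177.9050 − -170.6659 = 348.5709°; wrapped into (−180°, 180°]: -11.4291°.
Δφ = -1.0857 − -50.2062 = 49.1205°.
a = sin²(Δφ/2) + cos φ₁ · cos φ₂ · sin²(Δλ/2) = 0.179109.
c = 2·atan2(√a, √(1−a)) = 0.87398 rad → d = 6371·c ≈ 5568.11 km.

5568 km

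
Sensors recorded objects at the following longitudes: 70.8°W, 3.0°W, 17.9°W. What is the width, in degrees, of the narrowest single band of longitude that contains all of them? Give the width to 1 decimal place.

67.8°

Sort the longitudes: -70.8°, -17.9°, -3.0°.
Eastward gaps between consecutive values (wrapping around): 52.9°, 14.9°, 292.2°.
Largest gap = 292.2° ⇒ minimal covering band is its complement: 360° − 292.2° = 67.8°.
Band runs from -70.8° eastward to -3.0°.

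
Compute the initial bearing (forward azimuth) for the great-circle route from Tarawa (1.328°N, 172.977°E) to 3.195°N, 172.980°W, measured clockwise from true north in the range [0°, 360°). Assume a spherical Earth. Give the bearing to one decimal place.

82.2°

Δλ = -172.980 − 172.977 = -345.957°; wrapped into (−180°, 180°]: 14.043°.
θ = atan2( sin Δλ · cos φ₂ , cos φ₁ · sin φ₂ − sin φ₁ · cos φ₂ · cos Δλ )
  = atan2(0.24227, 0.03327) = 82.181° → normalised to [0°, 360°): 82.181°.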